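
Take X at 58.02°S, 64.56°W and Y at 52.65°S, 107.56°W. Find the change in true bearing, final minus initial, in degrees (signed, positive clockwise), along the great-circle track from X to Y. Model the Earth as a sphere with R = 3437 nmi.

At departure: θ₁ = atan2(sin Δλ cos φ₂, cos φ₁ sin φ₂ − sin φ₁ cos φ₂ cos Δλ) = 263.84°
At arrival: θ₂ = atan2(sin Δλ cos φ₁, −cos φ₂ sin φ₁ + sin φ₂ cos φ₁ cos Δλ) = 299.78°
Δθ = θ₂ − θ₁ = +35.9°

+35.9°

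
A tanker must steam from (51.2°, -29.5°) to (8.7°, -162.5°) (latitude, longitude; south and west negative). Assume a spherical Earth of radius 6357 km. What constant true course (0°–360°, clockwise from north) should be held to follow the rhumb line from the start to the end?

249.0°

Δψ = ln[tan(π/4+φ₂/2)/tan(π/4+φ₁/2)] = -0.8913
Δλ = -2.3213 rad (taken the short way round)
course = atan2(Δλ, Δψ) = 249.00°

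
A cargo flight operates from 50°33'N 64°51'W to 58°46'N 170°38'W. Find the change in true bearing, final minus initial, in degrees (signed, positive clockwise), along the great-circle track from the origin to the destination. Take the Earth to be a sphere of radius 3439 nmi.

Initial bearing θ₁ = atan2(sin Δλ cos φ₂, cos φ₁ sin φ₂ − sin φ₁ cos φ₂ cos Δλ) = 322.58°
Final bearing θ₂ = (initial bearing from the destination back to the start) + 180° = 228.12°
Δθ = θ₂ − θ₁ = -94.5°

-94.5°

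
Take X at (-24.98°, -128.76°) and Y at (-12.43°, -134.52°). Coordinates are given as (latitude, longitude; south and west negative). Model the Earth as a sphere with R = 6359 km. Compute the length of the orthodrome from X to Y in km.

1518 km

cos σ = sin φ₁ sin φ₂ + cos φ₁ cos φ₂ cos Δλ
      = sin(-24.98°)sin(-12.43°) + cos(-24.98°)cos(-12.43°)cos(-5.76°) = 0.9716
σ = 13.679° → d = Rσ = 6359·0.23874 = 1518 km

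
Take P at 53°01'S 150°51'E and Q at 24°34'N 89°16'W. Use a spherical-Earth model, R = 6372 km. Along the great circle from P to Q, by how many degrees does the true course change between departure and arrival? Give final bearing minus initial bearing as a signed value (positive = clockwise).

At departure: θ₁ = atan2(sin Δλ cos φ₂, cos φ₁ sin φ₂ − sin φ₁ cos φ₂ cos Δλ) = 98.07°
At arrival: θ₂ = atan2(sin Δλ cos φ₁, −cos φ₂ sin φ₁ + sin φ₂ cos φ₁ cos Δλ) = 40.91°
Δθ = θ₂ − θ₁ = -57.2°

-57.2°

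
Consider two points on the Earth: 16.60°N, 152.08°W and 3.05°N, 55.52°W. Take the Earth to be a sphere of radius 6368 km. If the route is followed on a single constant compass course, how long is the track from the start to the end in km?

10655 km

Rhumb course C = atan2(Δλ, Δψ) with Δψ = ln[tan(π/4+φ₂/2)/tan(π/4+φ₁/2)] = -0.2406, Δλ = +1.6853 → C = 98.13°
d = R·|Δφ| / |cos C| = 6368·0.23649 / 0.14134 = 10655 km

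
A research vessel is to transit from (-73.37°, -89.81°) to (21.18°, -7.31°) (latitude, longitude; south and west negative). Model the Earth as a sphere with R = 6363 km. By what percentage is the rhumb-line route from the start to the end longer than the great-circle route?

3.1%

Great circle: σ = 1.8874 rad → d_gc = Rσ = 12009.6 km
Rhumb: Δφ = +1.6502, Δλ = +1.4399, Δψ = +2.3015, q = Δφ/Δψ = 0.7170 → d_rh = R√(Δφ²+q²Δλ²) = 12386.0 km
Excess = (12386.0 − 12009.6) / 12009.6 = 376.4 / 12009.6 = 3.13% ≈ 3.1%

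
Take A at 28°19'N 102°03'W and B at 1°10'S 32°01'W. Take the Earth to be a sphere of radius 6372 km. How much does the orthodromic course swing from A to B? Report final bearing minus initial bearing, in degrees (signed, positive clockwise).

Initial bearing θ₁ = atan2(sin Δλ cos φ₂, cos φ₁ sin φ₂ − sin φ₁ cos φ₂ cos Δλ) = 100.84°
Final bearing θ₂ = (initial bearing from the destination back to the start) + 180° = 120.14°
Δθ = θ₂ − θ₁ = +19.3°

+19.3°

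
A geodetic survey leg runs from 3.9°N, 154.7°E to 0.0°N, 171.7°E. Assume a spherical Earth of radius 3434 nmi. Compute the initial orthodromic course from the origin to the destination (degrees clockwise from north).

θ = atan2( sin Δλ·cos φ₂ ,  cos φ₁ sin φ₂ − sin φ₁ cos φ₂ cos Δλ )
  = atan2(+0.2924, -0.0650) = 102.54°

102.5°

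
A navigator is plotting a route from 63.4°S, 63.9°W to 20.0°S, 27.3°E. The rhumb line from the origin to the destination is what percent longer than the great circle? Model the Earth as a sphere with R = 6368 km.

Great circle: σ = 1.2692 rad → d_gc = Rσ = 8082.5 km
Rhumb: Δφ = +0.7575, Δλ = +1.5917, Δψ = +1.0859, q = Δφ/Δψ = 0.6976 → d_rh = R√(Δφ²+q²Δλ²) = 8559.2 km
Excess = (8559.2 − 8082.5) / 8082.5 = 476.7 / 8082.5 = 5.90% ≈ 5.9%

5.9%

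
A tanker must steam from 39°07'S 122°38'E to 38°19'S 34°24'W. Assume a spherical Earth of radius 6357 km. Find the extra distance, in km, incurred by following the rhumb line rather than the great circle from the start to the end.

2527 km

Great circle: cos σ = sin φ₁ sin φ₂ + cos φ₁ cos φ₂ cos Δλ,  σ = 1.7409 rad → d_gc = 11067.1 km
Rhumb line: Δψ = +0.0179, q = Δφ/Δψ = 0.7802, d_rh = R√(Δφ²+q²Δλ²) = 13594.3 km
Excess = 13594.3 − 11067.1 = 2527.2 ≈ 2527 km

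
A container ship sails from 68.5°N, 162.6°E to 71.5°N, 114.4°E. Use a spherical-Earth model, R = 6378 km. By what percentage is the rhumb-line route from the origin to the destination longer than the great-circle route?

2.7%

Great circle: σ = 0.2843 rad → d_gc = Rσ = 1813.5 km
Rhumb: Δφ = +0.0524, Δλ = -0.8412, Δψ = +0.1534, q = Δφ/Δψ = 0.3414 → d_rh = R√(Δφ²+q²Δλ²) = 1861.9 km
Excess = (1861.9 − 1813.5) / 1813.5 = 48.4 / 1813.5 = 2.67% ≈ 2.7%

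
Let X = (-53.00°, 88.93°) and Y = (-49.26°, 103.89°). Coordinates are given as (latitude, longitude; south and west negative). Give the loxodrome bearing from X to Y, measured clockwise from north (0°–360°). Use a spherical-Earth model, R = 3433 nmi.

Δψ = ln[tan(π/4+φ₂/2)/tan(π/4+φ₁/2)] = +0.1041
Δλ = +0.2611 rad (taken the short way round)
course = atan2(Δλ, Δψ) = 68.26°

68.3°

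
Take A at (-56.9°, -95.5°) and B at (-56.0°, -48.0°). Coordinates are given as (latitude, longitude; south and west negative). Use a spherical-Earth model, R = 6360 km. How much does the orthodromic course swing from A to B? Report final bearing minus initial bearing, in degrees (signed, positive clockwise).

At departure: θ₁ = atan2(sin Δλ cos φ₂, cos φ₁ sin φ₂ − sin φ₁ cos φ₂ cos Δλ) = 108.29°
At arrival: θ₂ = atan2(sin Δλ cos φ₁, −cos φ₂ sin φ₁ + sin φ₂ cos φ₁ cos Δλ) = 68.01°
Δθ = θ₂ − θ₁ = -40.3°

-40.3°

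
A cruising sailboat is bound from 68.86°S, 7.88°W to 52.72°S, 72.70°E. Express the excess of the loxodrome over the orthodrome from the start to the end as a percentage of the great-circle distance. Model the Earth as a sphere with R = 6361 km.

6.9%

Great circle: σ = 0.6795 rad → d_gc = Rσ = 4322.3 km
Rhumb: Δφ = +0.2817, Δλ = +1.4064, Δψ = +0.5920, q = Δφ/Δψ = 0.4758 → d_rh = R√(Δφ²+q²Δλ²) = 4618.4 km
Excess = (4618.4 − 4322.3) / 4322.3 = 296.1 / 4322.3 = 6.851% ≈ 6.9%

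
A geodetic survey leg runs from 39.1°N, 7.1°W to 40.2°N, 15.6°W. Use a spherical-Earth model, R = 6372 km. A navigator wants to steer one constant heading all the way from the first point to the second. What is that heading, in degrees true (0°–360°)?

Δψ = ln[tan(π/4+φ₂/2)/tan(π/4+φ₁/2)] = +0.0249
Δλ = -0.1484 rad (taken the short way round)
course = atan2(Δλ, Δψ) = 279.54°

279.5°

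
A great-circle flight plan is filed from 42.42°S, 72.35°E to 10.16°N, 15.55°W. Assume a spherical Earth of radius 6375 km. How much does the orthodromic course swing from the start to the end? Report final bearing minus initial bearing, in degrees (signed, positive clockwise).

Initial bearing θ₁ = atan2(sin Δλ cos φ₂, cos φ₁ sin φ₂ − sin φ₁ cos φ₂ cos Δλ) = 278.93°
Final bearing θ₂ = (initial bearing from the destination back to the start) + 180° = 312.19°
Δθ = θ₂ − θ₁ = +33.3°

+33.3°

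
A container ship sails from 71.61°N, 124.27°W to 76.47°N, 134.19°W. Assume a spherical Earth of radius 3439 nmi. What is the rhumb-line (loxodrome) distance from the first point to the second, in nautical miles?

334 nmi

Rhumb course C = atan2(Δλ, Δψ) with Δψ = ln[tan(π/4+φ₂/2)/tan(π/4+φ₁/2)] = +0.3109, Δλ = -0.1731 → C = 330.88°
d = R·|Δφ| / |cos C| = 3439·0.08482 / 0.87364 = 334 nmi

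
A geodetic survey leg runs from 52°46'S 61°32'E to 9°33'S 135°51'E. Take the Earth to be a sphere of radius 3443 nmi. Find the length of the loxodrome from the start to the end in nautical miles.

Δψ = ln[tan(π/4+φ₂/2)/tan(π/4+φ₁/2)] = +0.9206;  Δφ = +0.7543 rad,  Δλ = +1.2971 rad
q = Δφ/Δψ = 0.8193
d = R·√(Δφ² + q²Δλ²) = 3443·1.30317 = 4487 nmi

4487 nmi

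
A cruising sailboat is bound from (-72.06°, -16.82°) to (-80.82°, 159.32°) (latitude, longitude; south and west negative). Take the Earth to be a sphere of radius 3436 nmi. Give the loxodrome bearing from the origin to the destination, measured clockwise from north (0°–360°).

Meridional parts: M(φ₁)=-1.8461, M(φ₂)=-2.5222 → ΔM = -0.6761;  Δλ = +3.0742 rad
tan C = Δλ / ΔM = -4.5471 → C = 102.40°

102.4°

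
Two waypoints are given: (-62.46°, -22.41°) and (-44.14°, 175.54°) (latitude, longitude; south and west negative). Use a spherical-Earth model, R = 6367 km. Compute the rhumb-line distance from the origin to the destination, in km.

Rhumb course C = atan2(Δλ, Δψ) with Δψ = ln[tan(π/4+φ₂/2)/tan(π/4+φ₁/2)] = +0.5459, Δλ = -2.8283 → C = 280.92°
d = R·|Δφ| / |cos C| = 6367·0.31974 / 0.18952 = 10742 km

10742 km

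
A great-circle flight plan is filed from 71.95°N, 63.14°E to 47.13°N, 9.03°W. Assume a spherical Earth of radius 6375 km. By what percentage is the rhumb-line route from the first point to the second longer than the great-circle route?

5.3%

Great circle: σ = 0.7054 rad → d_gc = Rσ = 4496.7 km
Rhumb: Δφ = -0.4332, Δλ = -1.2596, Δψ = -0.9049, q = Δφ/Δψ = 0.4787 → d_rh = R√(Δφ²+q²Δλ²) = 4733.1 km
Excess = (4733.1 − 4496.7) / 4496.7 = 236.4 / 4496.7 = 5.26% ≈ 5.3%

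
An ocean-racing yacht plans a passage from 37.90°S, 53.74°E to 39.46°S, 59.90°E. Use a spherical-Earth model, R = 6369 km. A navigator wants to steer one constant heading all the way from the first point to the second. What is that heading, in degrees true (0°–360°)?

Meridional parts: M(φ₁)=-0.7158, M(φ₂)=-0.7507 → ΔM = -0.0349;  Δλ = +0.1075 rad
tan C = Δλ / ΔM = -3.0823 → C = 107.97°

108.0°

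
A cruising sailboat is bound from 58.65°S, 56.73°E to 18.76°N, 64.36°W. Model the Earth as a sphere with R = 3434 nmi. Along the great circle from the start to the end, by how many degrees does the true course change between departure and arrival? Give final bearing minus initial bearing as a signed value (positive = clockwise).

+75.5°

At departure: θ₁ = atan2(sin Δλ cos φ₂, cos φ₁ sin φ₂ − sin φ₁ cos φ₂ cos Δλ) = 252.85°
At arrival: θ₂ = atan2(sin Δλ cos φ₁, −cos φ₂ sin φ₁ + sin φ₂ cos φ₁ cos Δλ) = 328.33°
Δθ = θ₂ − θ₁ = +75.5°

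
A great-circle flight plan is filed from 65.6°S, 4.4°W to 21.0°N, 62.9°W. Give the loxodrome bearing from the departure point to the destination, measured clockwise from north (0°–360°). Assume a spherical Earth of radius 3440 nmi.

331.8°

Δψ = ln[tan(π/4+φ₂/2)/tan(π/4+φ₁/2)] = +1.9065
Δλ = -1.0210 rad (taken the short way round)
course = atan2(Δλ, Δψ) = 331.83°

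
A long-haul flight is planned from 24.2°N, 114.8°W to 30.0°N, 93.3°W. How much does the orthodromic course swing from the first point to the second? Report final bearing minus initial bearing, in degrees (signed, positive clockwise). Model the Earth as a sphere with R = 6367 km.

Initial bearing θ₁ = atan2(sin Δλ cos φ₂, cos φ₁ sin φ₂ − sin φ₁ cos φ₂ cos Δλ) = 68.39°
Final bearing θ₂ = (initial bearing from the destination back to the start) + 180° = 78.28°
Δθ = θ₂ − θ₁ = +9.9°

+9.9°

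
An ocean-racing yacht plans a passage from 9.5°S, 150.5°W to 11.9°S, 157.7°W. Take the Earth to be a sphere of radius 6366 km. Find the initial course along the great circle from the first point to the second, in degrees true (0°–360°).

θ = atan2( sin Δλ·cos φ₂ ,  cos φ₁ sin φ₂ − sin φ₁ cos φ₂ cos Δλ )
  = atan2(-0.1226, -0.0431) = 250.62°

250.6°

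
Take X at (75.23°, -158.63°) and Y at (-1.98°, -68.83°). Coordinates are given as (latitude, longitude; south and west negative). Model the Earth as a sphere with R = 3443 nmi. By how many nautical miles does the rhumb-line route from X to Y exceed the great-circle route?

291 nmi

Great circle: cos σ = sin φ₁ sin φ₂ + cos φ₁ cos φ₂ cos Δλ,  σ = 1.6033 rad → d_gc = 5520.2 nmi
Rhumb line: Δψ = -2.0778, q = Δφ/Δψ = 0.6486, d_rh = R√(Δφ²+q²Δλ²) = 5811.6 nmi
Excess = 5811.6 − 5520.2 = 291.4 ≈ 291 nmi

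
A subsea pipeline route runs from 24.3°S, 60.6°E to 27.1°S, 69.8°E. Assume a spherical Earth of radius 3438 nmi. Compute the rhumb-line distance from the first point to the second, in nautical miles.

Δψ = ln[tan(π/4+φ₂/2)/tan(π/4+φ₁/2)] = -0.0542;  Δφ = -0.0489 rad,  Δλ = +0.1606 rad
q = Δφ/Δψ = 0.9009
d = R·√(Δφ² + q²Δλ²) = 3438·0.15270 = 525 nmi

525 nmi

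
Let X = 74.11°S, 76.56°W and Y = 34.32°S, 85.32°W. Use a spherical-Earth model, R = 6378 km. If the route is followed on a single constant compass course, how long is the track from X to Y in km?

Rhumb course C = atan2(Δλ, Δψ) with Δψ = ln[tan(π/4+φ₂/2)/tan(π/4+φ₁/2)] = +1.3308, Δλ = -0.1529 → C = 353.45°
d = R·|Δφ| / |cos C| = 6378·0.69447 / 0.99347 = 4458 km

4458 km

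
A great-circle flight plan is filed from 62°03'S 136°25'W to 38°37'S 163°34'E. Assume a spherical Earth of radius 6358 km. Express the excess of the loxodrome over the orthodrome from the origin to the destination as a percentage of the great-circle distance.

Great circle: σ = 0.7461 rad → d_gc = Rσ = 4743.9 km
Rhumb: Δφ = +0.4090, Δλ = -1.0475, Δψ = +0.6591, q = Δφ/Δψ = 0.6205 → d_rh = R√(Δφ²+q²Δλ²) = 4882.5 km
Excess = (4882.5 − 4743.9) / 4743.9 = 138.6 / 4743.9 = 2.92% ≈ 2.9%

2.9%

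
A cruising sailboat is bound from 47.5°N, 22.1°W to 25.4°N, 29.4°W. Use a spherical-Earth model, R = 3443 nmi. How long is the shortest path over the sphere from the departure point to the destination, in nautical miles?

1373 nmi

cos σ = sin φ₁ sin φ₂ + cos φ₁ cos φ₂ cos Δλ
      = sin(47.50°)sin(25.40°) + cos(47.50°)cos(25.40°)cos(-7.30°) = 0.9216
σ = 22.842° → d = Rσ = 3443·0.39866 = 1373 nmi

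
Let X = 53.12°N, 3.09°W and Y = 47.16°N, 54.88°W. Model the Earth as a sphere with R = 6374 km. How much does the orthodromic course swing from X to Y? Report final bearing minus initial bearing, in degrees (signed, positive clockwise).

-40.9°

At departure: θ₁ = atan2(sin Δλ cos φ₂, cos φ₁ sin φ₂ − sin φ₁ cos φ₂ cos Δλ) = 280.98°
At arrival: θ₂ = atan2(sin Δλ cos φ₁, −cos φ₂ sin φ₁ + sin φ₂ cos φ₁ cos Δλ) = 240.05°
Δθ = θ₂ − θ₁ = -40.9°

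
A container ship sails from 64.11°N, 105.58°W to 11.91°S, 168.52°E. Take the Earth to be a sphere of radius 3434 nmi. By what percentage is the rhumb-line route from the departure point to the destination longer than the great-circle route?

Great circle: σ = 1.7265 rad → d_gc = Rσ = 5928.9 nmi
Rhumb: Δφ = -1.3268, Δλ = -1.4992, Δψ = -1.6797, q = Δφ/Δψ = 0.7899 → d_rh = R√(Δφ²+q²Δλ²) = 6107.2 nmi
Excess = (6107.2 − 5928.9) / 5928.9 = 178.3 / 5928.9 = 3.01% ≈ 3.0%

3.0%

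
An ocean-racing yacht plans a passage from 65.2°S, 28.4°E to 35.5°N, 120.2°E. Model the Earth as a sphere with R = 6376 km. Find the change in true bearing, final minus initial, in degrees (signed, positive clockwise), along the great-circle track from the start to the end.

-45.0°

At departure: θ₁ = atan2(sin Δλ cos φ₂, cos φ₁ sin φ₂ − sin φ₁ cos φ₂ cos Δλ) = 74.85°
At arrival: θ₂ = atan2(sin Δλ cos φ₁, −cos φ₂ sin φ₁ + sin φ₂ cos φ₁ cos Δλ) = 29.82°
Δθ = θ₂ − θ₁ = -45.0°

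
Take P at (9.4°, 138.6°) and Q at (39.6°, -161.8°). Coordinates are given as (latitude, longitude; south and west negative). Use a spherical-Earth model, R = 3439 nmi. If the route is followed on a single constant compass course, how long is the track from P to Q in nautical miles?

Δψ = ln[tan(π/4+φ₂/2)/tan(π/4+φ₁/2)] = +0.5890;  Δφ = +0.5271 rad,  Δλ = +1.0402 rad
q = Δφ/Δψ = 0.8949
d = R·√(Δφ² + q²Δλ²) = 3439·1.06972 = 3679 nmi

3679 nmi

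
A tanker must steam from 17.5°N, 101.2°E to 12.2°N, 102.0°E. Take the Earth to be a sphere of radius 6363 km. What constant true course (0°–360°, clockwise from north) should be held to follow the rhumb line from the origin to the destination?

Meridional parts: M(φ₁)=+0.3103, M(φ₂)=+0.2146 → ΔM = -0.0957;  Δλ = +0.0140 rad
tan C = Δλ / ΔM = -0.1458 → C = 171.70°

171.7°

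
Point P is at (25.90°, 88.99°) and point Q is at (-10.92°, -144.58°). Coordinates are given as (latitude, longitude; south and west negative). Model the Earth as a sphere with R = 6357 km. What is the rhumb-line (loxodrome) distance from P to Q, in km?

14256 km

Δψ = ln[tan(π/4+φ₂/2)/tan(π/4+φ₁/2)] = -0.6600;  Δφ = -0.6426 rad,  Δλ = +2.2066 rad
q = Δφ/Δψ = 0.9736
d = R·√(Δφ² + q²Δλ²) = 6357·2.24251 = 14256 km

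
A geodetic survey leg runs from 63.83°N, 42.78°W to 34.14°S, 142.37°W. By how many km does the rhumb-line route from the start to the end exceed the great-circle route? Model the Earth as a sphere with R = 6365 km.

Great circle: cos σ = sin φ₁ sin φ₂ + cos φ₁ cos φ₂ cos Δλ,  σ = 2.1706 rad → d_gc = 13816.0 km
Rhumb line: Δψ = -2.0938, q = Δφ/Δψ = 0.8167, d_rh = R√(Δφ²+q²Δλ²) = 14145.1 km
Excess = 14145.1 − 13816.0 = 329.1 ≈ 329 km

329 km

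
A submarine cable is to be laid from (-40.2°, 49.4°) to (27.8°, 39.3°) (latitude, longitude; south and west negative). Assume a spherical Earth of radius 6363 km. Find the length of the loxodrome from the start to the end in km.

Δψ = ln[tan(π/4+φ₂/2)/tan(π/4+φ₁/2)] = +1.2729;  Δφ = +1.1868 rad,  Δλ = -0.1763 rad
q = Δφ/Δψ = 0.9324
d = R·√(Δφ² + q²Δλ²) = 6363·1.19815 = 7624 km

7624 km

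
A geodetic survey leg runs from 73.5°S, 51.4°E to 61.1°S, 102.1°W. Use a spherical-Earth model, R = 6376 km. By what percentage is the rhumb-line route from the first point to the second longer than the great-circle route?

Great circle: σ = 0.7719 rad → d_gc = Rσ = 4921.7 km
Rhumb: Δφ = +0.2164, Δλ = -2.6791, Δψ = +0.5751, q = Δφ/Δψ = 0.3763 → d_rh = R√(Δφ²+q²Δλ²) = 6575.1 km
Excess = (6575.1 − 4921.7) / 4921.7 = 1653.4 / 4921.7 = 33.59% ≈ 33.6%

33.6%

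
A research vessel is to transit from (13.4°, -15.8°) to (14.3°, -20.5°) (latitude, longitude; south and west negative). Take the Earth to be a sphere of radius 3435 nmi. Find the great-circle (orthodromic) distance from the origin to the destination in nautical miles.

279 nmi

Haversine: a = sin²(Δφ/2)+cos φ₁ cos φ₂ sin²(Δλ/2) = 0.00165;  σ = 2·atan2(√a,√(1−a))
σ = 4.651° → d = Rσ = 3435·0.08118 = 279 nmi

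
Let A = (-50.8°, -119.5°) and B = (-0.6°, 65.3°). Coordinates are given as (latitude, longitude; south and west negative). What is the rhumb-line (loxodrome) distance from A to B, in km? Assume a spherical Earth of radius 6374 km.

Δψ = ln[tan(π/4+φ₂/2)/tan(π/4+φ₁/2)] = +1.0221;  Δφ = +0.8762 rad,  Δλ = -3.0578 rad
q = Δφ/Δψ = 0.8572
d = R·√(Δφ² + q²Δλ²) = 6374·2.76371 = 17616 km

17616 km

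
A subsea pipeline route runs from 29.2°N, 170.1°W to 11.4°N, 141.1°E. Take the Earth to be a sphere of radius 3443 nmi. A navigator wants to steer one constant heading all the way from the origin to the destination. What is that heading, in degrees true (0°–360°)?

248.6°

Meridional parts: M(φ₁)=+0.5332, M(φ₂)=+0.2003 → ΔM = -0.3330;  Δλ = -0.8517 rad
tan C = Δλ / ΔM = +2.5581 → C = 248.65°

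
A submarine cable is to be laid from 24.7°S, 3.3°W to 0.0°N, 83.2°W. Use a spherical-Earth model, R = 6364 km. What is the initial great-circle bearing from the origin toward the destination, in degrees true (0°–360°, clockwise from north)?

274.3°

θ = atan2( sin Δλ·cos φ₂ ,  cos φ₁ sin φ₂ − sin φ₁ cos φ₂ cos Δλ )
  = atan2(-0.9845, +0.0733) = 274.26°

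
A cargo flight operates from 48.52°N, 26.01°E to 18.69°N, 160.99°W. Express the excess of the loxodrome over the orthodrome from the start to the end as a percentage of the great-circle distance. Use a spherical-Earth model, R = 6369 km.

28.1%

Great circle: σ = 1.9635 rad → d_gc = Rσ = 12505.5 km
Rhumb: Δφ = -0.5206, Δλ = +3.0194, Δψ = -0.6390, q = Δφ/Δψ = 0.8148 → d_rh = R√(Δφ²+q²Δλ²) = 16016.5 km
Excess = (16016.5 − 12505.5) / 12505.5 = 3511.0 / 12505.5 = 28.08% ≈ 28.1%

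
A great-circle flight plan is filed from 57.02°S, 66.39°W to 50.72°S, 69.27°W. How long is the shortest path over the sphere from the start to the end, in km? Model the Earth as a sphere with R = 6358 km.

Haversine: a = sin²(Δφ/2)+cos φ₁ cos φ₂ sin²(Δλ/2) = 0.00324;  σ = 2·atan2(√a,√(1−a))
σ = 6.523° → d = Rσ = 6358·0.11385 = 724 km

724 km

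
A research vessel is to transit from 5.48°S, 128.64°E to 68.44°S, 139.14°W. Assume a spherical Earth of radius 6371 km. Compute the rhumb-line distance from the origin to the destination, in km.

10050 km

Rhumb course C = atan2(Δλ, Δψ) with Δψ = ln[tan(π/4+φ₂/2)/tan(π/4+φ₁/2)] = -1.5628, Δλ = +1.6095 → C = 134.16°
d = R·|Δφ| / |cos C| = 6371·1.09886 / 0.69662 = 10050 km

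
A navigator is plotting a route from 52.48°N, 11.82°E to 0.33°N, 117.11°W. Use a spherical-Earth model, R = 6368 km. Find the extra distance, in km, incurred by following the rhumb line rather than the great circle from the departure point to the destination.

983 km

Great circle: cos σ = sin φ₁ sin φ₂ + cos φ₁ cos φ₂ cos Δλ,  σ = 1.9586 rad → d_gc = 12472.2 km
Rhumb line: Δψ = -1.0741, q = Δφ/Δψ = 0.8474, d_rh = R√(Δφ²+q²Δλ²) = 13455.4 km
Excess = 13455.4 − 12472.2 = 983.2 ≈ 983 km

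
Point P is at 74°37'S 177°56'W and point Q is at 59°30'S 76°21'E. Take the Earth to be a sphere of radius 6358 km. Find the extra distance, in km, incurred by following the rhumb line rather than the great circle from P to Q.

563 km

Great circle: cos σ = sin φ₁ sin φ₂ + cos φ₁ cos φ₂ cos Δλ,  σ = 0.6530 rad → d_gc = 4151.5 km
Rhumb line: Δψ = +0.7024, q = Δφ/Δψ = 0.3756, d_rh = R√(Δφ²+q²Δλ²) = 4714.8 km
Excess = 4714.8 − 4151.5 = 563.3 ≈ 563 km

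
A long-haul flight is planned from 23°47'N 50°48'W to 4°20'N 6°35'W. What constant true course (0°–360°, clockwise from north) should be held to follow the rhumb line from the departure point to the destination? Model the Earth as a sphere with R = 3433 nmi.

Δψ = ln[tan(π/4+φ₂/2)/tan(π/4+φ₁/2)] = -0.3519
Δλ = +0.7717 rad (taken the short way round)
course = atan2(Δλ, Δψ) = 114.51°

114.5°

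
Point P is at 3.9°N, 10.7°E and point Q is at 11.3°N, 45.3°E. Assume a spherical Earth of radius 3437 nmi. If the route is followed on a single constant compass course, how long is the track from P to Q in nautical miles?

2103 nmi

Δψ = ln[tan(π/4+φ₂/2)/tan(π/4+φ₁/2)] = +0.1304;  Δφ = +0.1292 rad,  Δλ = +0.6039 rad
q = Δφ/Δψ = 0.9905
d = R·√(Δφ² + q²Δλ²) = 3437·0.61193 = 2103 nmi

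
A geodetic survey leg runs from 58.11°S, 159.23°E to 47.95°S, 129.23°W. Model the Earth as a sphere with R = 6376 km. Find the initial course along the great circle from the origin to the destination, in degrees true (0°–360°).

108.5°

N = sin Δλ·cos φ₂ = +0.6353;  D = cos φ₁ sin φ₂ − sin φ₁ cos φ₂ cos Δλ = -0.2122
initial course = atan2(N, D) = 108.47°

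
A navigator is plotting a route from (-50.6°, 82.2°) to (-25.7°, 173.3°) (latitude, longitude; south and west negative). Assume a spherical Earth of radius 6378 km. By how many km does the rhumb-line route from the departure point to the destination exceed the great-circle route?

395 km

Great circle: cos σ = sin φ₁ sin φ₂ + cos φ₁ cos φ₂ cos Δλ,  σ = 1.2407 rad → d_gc = 7913.3 km
Rhumb line: Δψ = +0.5627, q = Δφ/Δψ = 0.7723, d_rh = R√(Δφ²+q²Δλ²) = 8308.4 km
Excess = 8308.4 − 7913.3 = 395.1 ≈ 395 km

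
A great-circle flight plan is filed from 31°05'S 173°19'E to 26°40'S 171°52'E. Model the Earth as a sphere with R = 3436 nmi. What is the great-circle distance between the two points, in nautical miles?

276 nmi

Haversine: a = sin²(Δφ/2)+cos φ₁ cos φ₂ sin²(Δλ/2) = 0.00161;  σ = 2·atan2(√a,√(1−a))
σ = 4.595° → d = Rσ = 3436·0.08020 = 276 nmi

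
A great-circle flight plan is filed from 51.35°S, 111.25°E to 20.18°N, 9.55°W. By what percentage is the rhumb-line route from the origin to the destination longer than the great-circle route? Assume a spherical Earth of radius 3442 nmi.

3.3%

Great circle: σ = 2.1768 rad → d_gc = Rσ = 7492.5 nmi
Rhumb: Δφ = +1.2484, Δλ = -2.1084, Δψ = +1.4076, q = Δφ/Δψ = 0.8869 → d_rh = R√(Δφ²+q²Δλ²) = 7739.0 nmi
Excess = (7739.0 − 7492.5) / 7492.5 = 246.5 / 7492.5 = 3.29% ≈ 3.3%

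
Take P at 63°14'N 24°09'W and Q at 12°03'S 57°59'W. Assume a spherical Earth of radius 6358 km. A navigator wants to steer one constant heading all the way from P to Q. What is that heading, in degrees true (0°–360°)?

199.7°

Meridional parts: M(φ₁)=+1.4358, M(φ₂)=-0.2119 → ΔM = -1.6477;  Δλ = -0.5905 rad
tan C = Δλ / ΔM = +0.3584 → C = 199.72°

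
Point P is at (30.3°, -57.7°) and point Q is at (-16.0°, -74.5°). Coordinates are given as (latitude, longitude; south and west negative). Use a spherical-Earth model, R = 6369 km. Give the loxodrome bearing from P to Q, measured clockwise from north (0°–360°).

Meridional parts: M(φ₁)=+0.5554, M(φ₂)=-0.2830 → ΔM = -0.8383;  Δλ = -0.2932 rad
tan C = Δλ / ΔM = +0.3498 → C = 199.28°

199.3°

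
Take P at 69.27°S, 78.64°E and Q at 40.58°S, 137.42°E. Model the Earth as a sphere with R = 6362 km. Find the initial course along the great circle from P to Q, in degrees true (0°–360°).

78.0°

N = sin Δλ·cos φ₂ = +0.6495;  D = cos φ₁ sin φ₂ − sin φ₁ cos φ₂ cos Δλ = +0.1379
initial course = atan2(N, D) = 78.01°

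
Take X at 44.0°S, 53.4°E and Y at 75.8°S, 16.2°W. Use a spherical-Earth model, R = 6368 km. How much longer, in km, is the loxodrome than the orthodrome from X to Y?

Great circle: cos σ = sin φ₁ sin φ₂ + cos φ₁ cos φ₂ cos Δλ,  σ = 0.7452 rad → d_gc = 4745.5 km
Rhumb line: Δψ = -1.2261, q = Δφ/Δψ = 0.4527, d_rh = R√(Δφ²+q²Δλ²) = 4975.2 km
Excess = 4975.2 − 4745.5 = 229.7 ≈ 230 km

230 km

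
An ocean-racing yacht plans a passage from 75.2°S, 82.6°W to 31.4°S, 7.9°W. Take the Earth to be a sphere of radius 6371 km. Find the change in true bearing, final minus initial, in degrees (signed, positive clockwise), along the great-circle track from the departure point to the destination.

-66.8°

At departure: θ₁ = atan2(sin Δλ cos φ₂, cos φ₁ sin φ₂ − sin φ₁ cos φ₂ cos Δλ) = 84.13°
At arrival: θ₂ = atan2(sin Δλ cos φ₁, −cos φ₂ sin φ₁ + sin φ₂ cos φ₁ cos Δλ) = 17.32°
Δθ = θ₂ − θ₁ = -66.8°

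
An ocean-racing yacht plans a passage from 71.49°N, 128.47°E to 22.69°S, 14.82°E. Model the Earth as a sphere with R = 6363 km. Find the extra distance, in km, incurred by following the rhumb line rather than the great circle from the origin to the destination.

818 km

Great circle: cos σ = sin φ₁ sin φ₂ + cos φ₁ cos φ₂ cos Δλ,  σ = 2.0752 rad → d_gc = 13204.5 km
Rhumb line: Δψ = -2.2211, q = Δφ/Δψ = 0.7401, d_rh = R√(Δφ²+q²Δλ²) = 14022.9 km
Excess = 14022.9 − 13204.5 = 818.4 ≈ 818 km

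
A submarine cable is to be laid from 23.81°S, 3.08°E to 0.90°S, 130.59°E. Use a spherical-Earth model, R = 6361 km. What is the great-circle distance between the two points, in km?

13701 km

Haversine: a = sin²(Δφ/2)+cos φ₁ cos φ₂ sin²(Δλ/2) = 0.77533;  σ = 2·atan2(√a,√(1−a))
σ = 123.413° → d = Rσ = 6361·2.15396 = 13701 km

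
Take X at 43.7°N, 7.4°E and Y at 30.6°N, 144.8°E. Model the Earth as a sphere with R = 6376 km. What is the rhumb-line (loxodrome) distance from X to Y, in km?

Rhumb course C = atan2(Δλ, Δψ) with Δψ = ln[tan(π/4+φ₂/2)/tan(π/4+φ₁/2)] = -0.2882, Δλ = +2.3981 → C = 96.85°
d = R·|Δφ| / |cos C| = 6376·0.22864 / 0.11932 = 12217 km

12217 km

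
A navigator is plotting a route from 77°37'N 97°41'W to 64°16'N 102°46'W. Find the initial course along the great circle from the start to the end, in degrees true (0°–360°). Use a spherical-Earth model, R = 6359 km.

θ = atan2( sin Δλ·cos φ₂ ,  cos φ₁ sin φ₂ − sin φ₁ cos φ₂ cos Δλ )
  = atan2(-0.0385, -0.2292) = 189.53°

189.5°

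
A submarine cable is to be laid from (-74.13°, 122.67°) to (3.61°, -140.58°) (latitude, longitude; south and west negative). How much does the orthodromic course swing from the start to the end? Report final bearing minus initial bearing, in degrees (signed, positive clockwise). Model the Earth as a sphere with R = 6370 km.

-79.7°

Initial bearing θ₁ = atan2(sin Δλ cos φ₂, cos φ₁ sin φ₂ − sin φ₁ cos φ₂ cos Δλ) = 95.51°
Final bearing θ₂ = (initial bearing from the destination back to the start) + 180° = 15.83°
Δθ = θ₂ − θ₁ = -79.7°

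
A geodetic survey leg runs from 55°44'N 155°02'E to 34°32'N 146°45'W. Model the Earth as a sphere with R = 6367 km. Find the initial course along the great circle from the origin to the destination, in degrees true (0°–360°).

93.2°

N = sin Δλ·cos φ₂ = +0.7003;  D = cos φ₁ sin φ₂ − sin φ₁ cos φ₂ cos Δλ = -0.0394
initial course = atan2(N, D) = 93.22°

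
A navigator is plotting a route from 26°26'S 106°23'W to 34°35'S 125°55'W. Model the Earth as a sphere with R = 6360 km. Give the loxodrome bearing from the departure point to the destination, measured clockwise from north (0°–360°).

244.1°

Δψ = ln[tan(π/4+φ₂/2)/tan(π/4+φ₁/2)] = -0.1653
Δλ = -0.3409 rad (taken the short way round)
course = atan2(Δλ, Δψ) = 244.13°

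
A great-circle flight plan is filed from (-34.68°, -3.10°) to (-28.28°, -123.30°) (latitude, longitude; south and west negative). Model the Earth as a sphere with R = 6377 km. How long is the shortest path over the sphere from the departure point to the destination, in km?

cos σ = sin φ₁ sin φ₂ + cos φ₁ cos φ₂ cos Δλ
      = sin(-34.68°)sin(-28.28°) + cos(-34.68°)cos(-28.28°)cos(-120.20°) = -0.0947
σ = 95.434° → d = Rσ = 6377·1.66564 = 10622 km

10622 km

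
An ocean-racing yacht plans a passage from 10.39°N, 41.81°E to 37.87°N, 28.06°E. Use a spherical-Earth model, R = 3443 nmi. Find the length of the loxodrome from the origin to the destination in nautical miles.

1811 nmi

Δψ = ln[tan(π/4+φ₂/2)/tan(π/4+φ₁/2)] = +0.5328;  Δφ = +0.4796 rad,  Δλ = -0.2400 rad
q = Δφ/Δψ = 0.9002
d = R·√(Δφ² + q²Δλ²) = 3443·0.52603 = 1811 nmi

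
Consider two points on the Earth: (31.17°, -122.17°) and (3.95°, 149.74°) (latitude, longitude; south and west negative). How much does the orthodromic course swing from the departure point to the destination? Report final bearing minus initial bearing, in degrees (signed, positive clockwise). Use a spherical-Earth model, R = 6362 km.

At departure: θ₁ = atan2(sin Δλ cos φ₂, cos φ₁ sin φ₂ − sin φ₁ cos φ₂ cos Δλ) = 272.40°
At arrival: θ₂ = atan2(sin Δλ cos φ₁, −cos φ₂ sin φ₁ + sin φ₂ cos φ₁ cos Δλ) = 238.97°
Δθ = θ₂ − θ₁ = -33.4°

-33.4°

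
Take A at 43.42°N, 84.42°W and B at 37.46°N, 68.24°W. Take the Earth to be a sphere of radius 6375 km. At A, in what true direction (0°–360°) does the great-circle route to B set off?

110.4°

θ = atan2( sin Δλ·cos φ₂ ,  cos φ₁ sin φ₂ − sin φ₁ cos φ₂ cos Δλ )
  = atan2(+0.2212, -0.0822) = 110.39°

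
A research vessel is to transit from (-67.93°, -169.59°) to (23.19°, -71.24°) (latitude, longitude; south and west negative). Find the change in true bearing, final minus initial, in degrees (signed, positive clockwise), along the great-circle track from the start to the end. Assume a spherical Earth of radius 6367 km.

-64.4°

Initial bearing θ₁ = atan2(sin Δλ cos φ₂, cos φ₁ sin φ₂ − sin φ₁ cos φ₂ cos Δλ) = 88.47°
Final bearing θ₂ = (initial bearing from the destination back to the start) + 180° = 24.12°
Δθ = θ₂ − θ₁ = -64.4°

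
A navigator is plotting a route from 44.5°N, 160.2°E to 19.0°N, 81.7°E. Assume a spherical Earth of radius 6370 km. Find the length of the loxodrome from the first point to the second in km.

Rhumb course C = atan2(Δλ, Δψ) with Δψ = ln[tan(π/4+φ₂/2)/tan(π/4+φ₁/2)] = -0.5312, Δλ = -1.3701 → C = 248.81°
d = R·|Δφ| / |cos C| = 6370·0.44506 / 0.36151 = 7842 km

7842 km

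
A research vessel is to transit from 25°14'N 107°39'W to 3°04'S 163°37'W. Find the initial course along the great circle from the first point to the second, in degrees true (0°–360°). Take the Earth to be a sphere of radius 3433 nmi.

250.9°

N = sin Δλ·cos φ₂ = -0.8275;  D = cos φ₁ sin φ₂ − sin φ₁ cos φ₂ cos Δλ = -0.2866
initial course = atan2(N, D) = 250.89°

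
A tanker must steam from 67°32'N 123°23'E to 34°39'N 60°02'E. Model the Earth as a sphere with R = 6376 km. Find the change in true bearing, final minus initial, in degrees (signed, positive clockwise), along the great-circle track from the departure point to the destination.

At departure: θ₁ = atan2(sin Δλ cos φ₂, cos φ₁ sin φ₂ − sin φ₁ cos φ₂ cos Δλ) = 260.45°
At arrival: θ₂ = atan2(sin Δλ cos φ₁, −cos φ₂ sin φ₁ + sin φ₂ cos φ₁ cos Δλ) = 207.26°
Δθ = θ₂ − θ₁ = -53.2°

-53.2°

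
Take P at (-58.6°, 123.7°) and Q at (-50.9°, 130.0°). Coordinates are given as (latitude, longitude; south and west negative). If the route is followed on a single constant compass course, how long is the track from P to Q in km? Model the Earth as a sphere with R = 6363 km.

Δψ = ln[tan(π/4+φ₂/2)/tan(π/4+φ₁/2)] = +0.2337;  Δφ = +0.1344 rad,  Δλ = +0.1100 rad
q = Δφ/Δψ = 0.5750
d = R·√(Δφ² + q²Δλ²) = 6363·0.14852 = 945 km

945 km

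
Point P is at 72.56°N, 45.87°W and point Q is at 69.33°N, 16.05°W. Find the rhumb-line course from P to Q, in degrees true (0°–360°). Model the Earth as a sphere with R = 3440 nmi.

108.4°

Meridional parts: M(φ₁)=+1.8748, M(φ₂)=+1.7018 → ΔM = -0.1731;  Δλ = +0.5205 rad
tan C = Δλ / ΔM = -3.0070 → C = 108.40°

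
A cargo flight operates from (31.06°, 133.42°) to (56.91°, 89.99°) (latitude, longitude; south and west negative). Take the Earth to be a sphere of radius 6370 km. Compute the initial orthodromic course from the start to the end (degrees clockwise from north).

323.8°

θ = atan2( sin Δλ·cos φ₂ ,  cos φ₁ sin φ₂ − sin φ₁ cos φ₂ cos Δλ )
  = atan2(-0.3753, +0.5131) = 323.82°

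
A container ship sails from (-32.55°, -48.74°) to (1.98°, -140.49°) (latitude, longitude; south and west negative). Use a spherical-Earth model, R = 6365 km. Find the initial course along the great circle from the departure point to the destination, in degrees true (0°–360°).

N = sin Δλ·cos φ₂ = -0.9989;  D = cos φ₁ sin φ₂ − sin φ₁ cos φ₂ cos Δλ = +0.0127
initial course = atan2(N, D) = 270.73°

270.7°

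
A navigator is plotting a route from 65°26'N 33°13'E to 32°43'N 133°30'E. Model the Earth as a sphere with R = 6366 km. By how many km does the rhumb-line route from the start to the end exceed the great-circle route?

639 km

Great circle: cos σ = sin φ₁ sin φ₂ + cos φ₁ cos φ₂ cos Δλ,  σ = 1.1273 rad → d_gc = 7176.3 km
Rhumb line: Δψ = -0.9197, q = Δφ/Δψ = 0.6209, d_rh = R√(Δφ²+q²Δλ²) = 7815.1 km
Excess = 7815.1 − 7176.3 = 638.8 ≈ 639 km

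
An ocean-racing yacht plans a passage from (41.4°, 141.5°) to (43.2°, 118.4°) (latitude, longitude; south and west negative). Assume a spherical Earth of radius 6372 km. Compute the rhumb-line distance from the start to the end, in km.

Δψ = ln[tan(π/4+φ₂/2)/tan(π/4+φ₁/2)] = +0.0425;  Δφ = +0.0314 rad,  Δλ = -0.4032 rad
q = Δφ/Δψ = 0.7396
d = R·√(Δφ² + q²Δλ²) = 6372·0.29982 = 1910 km

1910 km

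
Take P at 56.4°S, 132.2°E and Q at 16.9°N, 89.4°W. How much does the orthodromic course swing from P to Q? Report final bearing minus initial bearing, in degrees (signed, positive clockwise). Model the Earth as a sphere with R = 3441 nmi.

Initial bearing θ₁ = atan2(sin Δλ cos φ₂, cos φ₁ sin φ₂ − sin φ₁ cos φ₂ cos Δλ) = 124.41°
Final bearing θ₂ = (initial bearing from the destination back to the start) + 180° = 28.50°
Δθ = θ₂ − θ₁ = -95.9°

-95.9°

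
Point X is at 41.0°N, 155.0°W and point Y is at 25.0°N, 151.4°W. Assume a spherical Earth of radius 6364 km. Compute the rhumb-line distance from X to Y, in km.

1808 km

Rhumb course C = atan2(Δλ, Δψ) with Δψ = ln[tan(π/4+φ₂/2)/tan(π/4+φ₁/2)] = -0.3350, Δλ = +0.0628 → C = 169.38°
d = R·|Δφ| / |cos C| = 6364·0.27925 / 0.98286 = 1808 km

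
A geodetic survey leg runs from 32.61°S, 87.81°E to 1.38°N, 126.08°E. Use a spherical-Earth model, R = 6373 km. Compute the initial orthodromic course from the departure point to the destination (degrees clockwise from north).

θ = atan2( sin Δλ·cos φ₂ ,  cos φ₁ sin φ₂ − sin φ₁ cos φ₂ cos Δλ )
  = atan2(+0.6192, +0.4433) = 54.40°

54.4°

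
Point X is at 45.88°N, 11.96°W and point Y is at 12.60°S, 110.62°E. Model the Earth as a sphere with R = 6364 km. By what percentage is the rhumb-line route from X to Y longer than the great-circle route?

3.4%

Great circle: σ = 2.1205 rad → d_gc = Rσ = 13494.9 km
Rhumb: Δφ = -1.0207, Δλ = +2.1394, Δψ = -1.1250, q = Δφ/Δψ = 0.9073 → d_rh = R√(Δφ²+q²Δλ²) = 13956.6 km
Excess = (13956.6 − 13494.9) / 13494.9 = 461.7 / 13494.9 = 3.42% ≈ 3.4%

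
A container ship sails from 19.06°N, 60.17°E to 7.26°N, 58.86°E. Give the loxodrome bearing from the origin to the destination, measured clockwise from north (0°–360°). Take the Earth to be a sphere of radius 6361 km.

Meridional parts: M(φ₁)=+0.3390, M(φ₂)=+0.1271 → ΔM = -0.2119;  Δλ = -0.0229 rad
tan C = Δλ / ΔM = +0.1079 → C = 186.16°

186.2°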